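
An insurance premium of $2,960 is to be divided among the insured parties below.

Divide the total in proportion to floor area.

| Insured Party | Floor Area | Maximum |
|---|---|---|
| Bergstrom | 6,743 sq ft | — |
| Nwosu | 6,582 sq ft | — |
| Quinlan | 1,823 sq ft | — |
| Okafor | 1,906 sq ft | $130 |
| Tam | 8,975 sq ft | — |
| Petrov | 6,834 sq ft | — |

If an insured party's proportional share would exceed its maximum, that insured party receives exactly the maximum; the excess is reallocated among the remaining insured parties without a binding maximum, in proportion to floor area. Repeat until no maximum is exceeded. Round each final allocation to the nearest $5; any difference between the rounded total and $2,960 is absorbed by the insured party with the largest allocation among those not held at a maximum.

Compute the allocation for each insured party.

Combined floor area = 32,863.
Proportional shares (ignoring caps): Bergstrom 607.35; Nwosu 592.85; Quinlan 164.20; Okafor 171.68; Tam 808.39; Petrov 615.54.
Capped: Okafor ($130); remaining pool $2,830 reallocated over remaining floor area 30,957.
Shares after redistribution: Bergstrom 616.43 → $615; Nwosu 601.71 → $600; Quinlan 166.65 → $165; Tam 820.47 → $820; Petrov 624.74 → $625.
Rounding difference +$5 applied to Tam → $825.

Bergstrom: $615; Nwosu: $600; Quinlan: $165; Okafor: $130; Tam: $825; Petrov: $625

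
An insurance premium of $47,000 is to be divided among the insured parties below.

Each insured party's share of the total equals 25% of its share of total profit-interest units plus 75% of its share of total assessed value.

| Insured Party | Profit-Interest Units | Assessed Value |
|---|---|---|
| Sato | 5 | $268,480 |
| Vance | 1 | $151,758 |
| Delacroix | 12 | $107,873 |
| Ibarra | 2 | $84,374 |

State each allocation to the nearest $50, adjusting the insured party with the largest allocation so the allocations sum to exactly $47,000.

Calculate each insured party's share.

Sato: $18,400; Vance: $9,300; Delacroix: $13,250; Ibarra: $6,050

Profit-interest units total 20; assessed value total 612,485.
Combined weights (25% profit-interest units + 75% assessed value): Sato 0.3913; Vance 0.1983; Delacroix 0.2821; Ibarra 0.1283.
Proportional shares: Sato 18,389.18; Vance 9,321.54; Delacroix 13,258.35; Ibarra 6,030.93.
Rounded to nearest $50: Sato $18,400; Vance $9,300; Delacroix $13,250; Ibarra $6,050. Sum = $47,000.
No rounding difference to absorb.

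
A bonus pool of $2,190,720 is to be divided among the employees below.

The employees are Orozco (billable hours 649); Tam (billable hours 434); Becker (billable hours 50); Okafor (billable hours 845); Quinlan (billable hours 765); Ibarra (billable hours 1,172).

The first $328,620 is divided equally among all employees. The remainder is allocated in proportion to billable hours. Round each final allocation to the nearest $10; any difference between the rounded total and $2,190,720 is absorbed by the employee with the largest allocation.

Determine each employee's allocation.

$328,620 shared equally gives $54,770 per employee.
Remainder $1,862,100 by billable hours (total 3,915): Orozco 308,685.29 → $308,690; Tam 206,424.37 → $206,420; Becker 23,781.61 → $23,780; Okafor 401,909.20 → $401,910; Quinlan 363,858.62 → $363,860; Ibarra 557,440.92 → $557,440.
Totals: Orozco $54,770 + $308,690 = $363,460; Tam $54,770 + $206,420 = $261,190; Becker $54,770 + $23,780 = $78,550; Okafor $54,770 + $401,910 = $456,680; Quinlan $54,770 + $363,860 = $418,630; Ibarra $54,770 + $557,440 = $612,210.

Orozco: $363,460; Tam: $261,190; Becker: $78,550; Okafor: $456,680; Quinlan: $418,630; Ibarra: $612,210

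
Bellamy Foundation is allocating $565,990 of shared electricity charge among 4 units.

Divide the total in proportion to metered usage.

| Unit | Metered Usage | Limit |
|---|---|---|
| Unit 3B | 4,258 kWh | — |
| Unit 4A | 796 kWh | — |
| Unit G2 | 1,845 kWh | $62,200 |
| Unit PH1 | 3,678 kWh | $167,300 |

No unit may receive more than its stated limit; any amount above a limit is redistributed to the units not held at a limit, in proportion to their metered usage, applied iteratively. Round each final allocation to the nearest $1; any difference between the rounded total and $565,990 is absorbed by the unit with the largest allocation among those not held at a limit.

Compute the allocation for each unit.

Unit 3B: $283,493 · Unit 4A: $52,997 · Unit G2: $62,200 · Unit PH1: $167,300

Sum of metered usage: 10,577.
Pro-rata shares before constraints: Unit 3B 227,851.51; Unit 4A 42,595.07; Unit G2 98,728.52; Unit PH1 196,814.90.
Capped: Unit G2 ($62,200), Unit PH1 ($167,300); residual $336,490 reallocated over remaining metered usage 5,054.
Shares after redistribution: Unit 3B 283,493.16 → $283,493; Unit 4A 52,996.84 → $52,997.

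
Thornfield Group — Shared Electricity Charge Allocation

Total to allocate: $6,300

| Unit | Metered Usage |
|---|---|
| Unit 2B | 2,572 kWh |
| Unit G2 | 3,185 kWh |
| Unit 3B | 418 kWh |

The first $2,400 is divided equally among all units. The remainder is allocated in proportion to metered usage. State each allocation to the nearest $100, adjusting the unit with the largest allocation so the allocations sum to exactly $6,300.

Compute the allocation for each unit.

Unit 2B: $2,400 | Unit G2: $2,800 | Unit 3B: $1,100

Equal tier: $2,400 ÷ 3 = $800 apiece.
Remainder $3,900 by metered usage (total 6,175): Unit 2B 1,624.42 → $1,600; Unit G2 2,011.58 → $2,000; Unit 3B 264.00 → $300.
Totals: Unit 2B $800 + $1,600 = $2,400; Unit G2 $800 + $2,000 = $2,800; Unit 3B $800 + $300 = $1,100.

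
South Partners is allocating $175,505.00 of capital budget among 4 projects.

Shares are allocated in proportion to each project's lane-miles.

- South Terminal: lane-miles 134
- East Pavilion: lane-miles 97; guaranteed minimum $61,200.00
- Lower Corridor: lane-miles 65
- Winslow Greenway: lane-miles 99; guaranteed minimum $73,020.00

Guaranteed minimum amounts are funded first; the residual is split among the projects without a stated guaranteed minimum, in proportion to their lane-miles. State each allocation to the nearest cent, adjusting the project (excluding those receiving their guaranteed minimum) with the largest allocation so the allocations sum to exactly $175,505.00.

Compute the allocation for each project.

South Terminal: $27,799.95; East Pavilion: $61,200.00; Lower Corridor: $13,485.05; Winslow Greenway: $73,020.00

Minimums first: East Pavilion $61,200.00; Winslow Greenway $73,020.00. Residual $41,285.00.
Residual split over remaining lane-miles 199: South Terminal 27,799.9497 → $27,799.95; Lower Corridor 13,485.0503 → $13,485.05.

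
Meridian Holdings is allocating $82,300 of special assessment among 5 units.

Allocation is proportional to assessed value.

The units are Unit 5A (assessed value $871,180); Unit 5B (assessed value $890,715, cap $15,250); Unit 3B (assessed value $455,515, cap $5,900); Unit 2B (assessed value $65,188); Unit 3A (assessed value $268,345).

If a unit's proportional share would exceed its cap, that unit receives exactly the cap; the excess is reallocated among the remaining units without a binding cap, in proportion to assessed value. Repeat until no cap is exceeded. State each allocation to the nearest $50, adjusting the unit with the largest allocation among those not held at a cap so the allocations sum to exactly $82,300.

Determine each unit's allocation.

Total assessed value = 2,550,943.
Unconstrained shares: Unit 5A 28,106.51; Unit 5B 28,736.76; Unit 3B 14,696.09; Unit 2B 2,103.13; Unit 3A 8,657.50.
Held at cap: Unit 5B ($15,250), Unit 3B ($5,900); residual $61,150 reallocated over remaining assessed value 1,204,713.
Shares after redistribution: Unit 5A 44,220.21 → $44,200; Unit 2B 3,308.88 → $3,300; Unit 3A 13,620.92 → $13,600.
Rounding difference +$50 applied to Unit 5A → $44,250.

Unit 5A: $44,250; Unit 5B: $15,250; Unit 3B: $5,900; Unit 2B: $3,300; Unit 3A: $13,600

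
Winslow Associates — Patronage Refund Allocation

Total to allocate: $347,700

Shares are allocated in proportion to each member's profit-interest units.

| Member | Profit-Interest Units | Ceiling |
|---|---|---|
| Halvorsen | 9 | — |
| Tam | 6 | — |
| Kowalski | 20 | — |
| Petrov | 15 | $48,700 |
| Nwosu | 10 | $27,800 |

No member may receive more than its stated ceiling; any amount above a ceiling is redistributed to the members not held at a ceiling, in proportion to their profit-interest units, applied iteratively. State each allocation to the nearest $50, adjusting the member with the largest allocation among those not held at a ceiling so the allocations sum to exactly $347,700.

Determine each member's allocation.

Profit-interest units total: 60.
Pro-rata shares before constraints: Halvorsen 52,155.00; Tam 34,770.00; Kowalski 115,900.00; Petrov 86,925.00; Nwosu 57,950.00.
Held at cap: Petrov ($48,700), Nwosu ($27,800); remaining pool $271,200 reallocated over remaining profit-interest units 35.
Shares after redistribution: Halvorsen 69,737.14 → $69,750; Tam 46,491.43 → $46,500; Kowalski 154,971.43 → $154,950.

Halvorsen: $69,750 | Tam: $46,500 | Kowalski: $154,950 | Petrov: $48,700 | Nwosu: $27,800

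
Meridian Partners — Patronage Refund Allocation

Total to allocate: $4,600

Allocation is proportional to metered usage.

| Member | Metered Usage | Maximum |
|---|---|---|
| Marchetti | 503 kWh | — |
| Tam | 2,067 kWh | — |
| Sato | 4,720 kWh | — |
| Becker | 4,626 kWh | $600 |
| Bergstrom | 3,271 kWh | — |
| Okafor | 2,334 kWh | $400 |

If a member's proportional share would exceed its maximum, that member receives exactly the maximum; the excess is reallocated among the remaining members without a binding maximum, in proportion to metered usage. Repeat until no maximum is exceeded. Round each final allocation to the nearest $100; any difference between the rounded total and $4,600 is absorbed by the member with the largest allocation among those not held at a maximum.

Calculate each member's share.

Metered usage total: 17,521.
Proportional shares (ignoring caps): Marchetti 132.06; Tam 542.67; Sato 1,239.20; Becker 1,214.52; Bergstrom 858.78; Okafor 612.77.
Capped: Becker ($600), Okafor ($400); balance $3,600 reallocated over remaining metered usage 10,561.
Shares after redistribution: Marchetti 171.46 → $200; Tam 704.59 → $700; Sato 1,608.94 → $1,600; Bergstrom 1,115.01 → $1,100.

Marchetti: $200 | Tam: $700 | Sato: $1,600 | Becker: $600 | Bergstrom: $1,100 | Okafor: $400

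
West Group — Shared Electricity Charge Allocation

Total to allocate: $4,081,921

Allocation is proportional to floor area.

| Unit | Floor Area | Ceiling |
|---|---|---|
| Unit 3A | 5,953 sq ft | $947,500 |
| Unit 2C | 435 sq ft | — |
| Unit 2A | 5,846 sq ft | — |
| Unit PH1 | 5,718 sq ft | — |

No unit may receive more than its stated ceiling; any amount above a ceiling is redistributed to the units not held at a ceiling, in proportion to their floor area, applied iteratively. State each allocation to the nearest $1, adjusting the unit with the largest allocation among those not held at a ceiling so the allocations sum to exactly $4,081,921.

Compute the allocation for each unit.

Floor area total: 17,952.
Pro-rata shares before constraints: Unit 3A 1,353,591.56; Unit 2C 98,910.18; Unit 2A 1,329,261.93; Unit PH1 1,300,157.32.
Cap binds for Unit 3A ($947,500); residual $3,134,421 reallocated over remaining floor area 11,999.
Remaining shares: Unit 2C 113,632.23 → $113,632; Unit 2A 1,527,112.69 → $1,527,113; Unit PH1 1,493,676.08 → $1,493,676.

Unit 3A: $947,500; Unit 2C: $113,632; Unit 2A: $1,527,113; Unit PH1: $1,493,676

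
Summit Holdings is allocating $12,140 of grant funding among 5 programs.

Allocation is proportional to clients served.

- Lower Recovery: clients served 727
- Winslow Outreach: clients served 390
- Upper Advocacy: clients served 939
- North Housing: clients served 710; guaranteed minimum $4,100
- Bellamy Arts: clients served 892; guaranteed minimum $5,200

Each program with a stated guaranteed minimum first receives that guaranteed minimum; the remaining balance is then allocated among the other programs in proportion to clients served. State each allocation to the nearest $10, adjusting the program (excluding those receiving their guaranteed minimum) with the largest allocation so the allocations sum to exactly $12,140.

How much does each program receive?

Lower Recovery: $1,000; Winslow Outreach: $540; Upper Advocacy: $1,300; North Housing: $4,100; Bellamy Arts: $5,200

Minimums first: North Housing $4,100; Bellamy Arts $5,200. Balance $2,840.
Balance split over remaining clients served 2,056: Lower Recovery 1,004.22 → $1,000; Winslow Outreach 538.72 → $540; Upper Advocacy 1,297.06 → $1,300.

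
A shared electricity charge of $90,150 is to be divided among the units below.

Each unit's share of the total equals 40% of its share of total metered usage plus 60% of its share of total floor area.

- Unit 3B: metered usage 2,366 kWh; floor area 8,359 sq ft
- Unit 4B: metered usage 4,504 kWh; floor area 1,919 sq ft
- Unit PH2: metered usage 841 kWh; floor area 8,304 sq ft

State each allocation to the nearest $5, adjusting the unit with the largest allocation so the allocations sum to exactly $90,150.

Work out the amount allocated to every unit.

Totals — metered usage 7,711, floor area 18,582.
Combined weights (40% metered usage + 60% floor area): Unit 3B 0.3926; Unit 4B 0.2956; Unit PH2 0.3118.
Unrounded shares: Unit 3B 35,396.51; Unit 4B 26,648.65; Unit PH2 28,104.84.
Rounded to nearest $5: Unit 3B $35,395; Unit 4B $26,650; Unit PH2 $28,105. Sum = $90,150.
Sum already equals the total — no adjustment.

Unit 3B: $35,395 · Unit 4B: $26,650 · Unit PH2: $28,105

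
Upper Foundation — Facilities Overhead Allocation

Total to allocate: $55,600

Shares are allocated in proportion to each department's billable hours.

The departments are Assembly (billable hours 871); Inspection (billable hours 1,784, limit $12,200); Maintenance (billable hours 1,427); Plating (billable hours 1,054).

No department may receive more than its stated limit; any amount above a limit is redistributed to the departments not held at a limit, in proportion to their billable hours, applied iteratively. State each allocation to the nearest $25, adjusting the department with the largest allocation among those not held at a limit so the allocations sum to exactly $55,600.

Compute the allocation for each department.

Total billable hours = 5,136.
Unconstrained shares: Assembly 9,429.05; Inspection 19,312.77; Maintenance 15,448.05; Plating 11,410.12.
Cap binds for Inspection ($12,200); residual $43,400 reallocated over remaining billable hours 3,352.
Redistributed shares: Assembly 11,277.27 → $11,275; Maintenance 18,476.07 → $18,475; Plating 13,646.66 → $13,650.

Assembly: $11,275 · Inspection: $12,200 · Maintenance: $18,475 · Plating: $13,650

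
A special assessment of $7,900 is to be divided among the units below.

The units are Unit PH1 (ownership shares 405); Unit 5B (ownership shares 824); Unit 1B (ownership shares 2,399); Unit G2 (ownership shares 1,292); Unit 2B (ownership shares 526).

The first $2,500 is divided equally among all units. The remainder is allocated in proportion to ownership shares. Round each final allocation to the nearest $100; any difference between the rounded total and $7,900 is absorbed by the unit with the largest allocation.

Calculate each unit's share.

Unit PH1: $900 · Unit 5B: $1,300 · Unit 1B: $2,900 · Unit G2: $1,800 · Unit 2B: $1,000

Equal tier: $2,500 ÷ 5 = $500 apiece.
Remainder $5,400 by ownership shares (total 5,446): Unit PH1 401.58 → $400; Unit 5B 817.04 → $800; Unit 1B 2,378.74 → $2,400; Unit G2 1,281.09 → $1,300; Unit 2B 521.56 → $500.
Totals: Unit PH1 $500 + $400 = $900; Unit 5B $500 + $800 = $1,300; Unit 1B $500 + $2,400 = $2,900; Unit G2 $500 + $1,300 = $1,800; Unit 2B $500 + $500 = $1,000.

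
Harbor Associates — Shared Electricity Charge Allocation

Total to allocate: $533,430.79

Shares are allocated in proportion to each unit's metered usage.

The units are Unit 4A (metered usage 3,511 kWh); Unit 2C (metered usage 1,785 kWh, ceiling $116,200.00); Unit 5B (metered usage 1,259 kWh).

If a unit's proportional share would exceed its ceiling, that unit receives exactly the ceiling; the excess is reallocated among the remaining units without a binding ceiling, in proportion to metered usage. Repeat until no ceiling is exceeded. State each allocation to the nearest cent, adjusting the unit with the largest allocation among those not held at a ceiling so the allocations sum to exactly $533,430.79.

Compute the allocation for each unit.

Sum of metered usage: 6,555.
Proportional shares (ignoring caps): Unit 4A 285,717.0868; Unit 2C 145,259.1854; Unit 5B 102,454.5179.
Held at cap: Unit 2C ($116,200.00); remaining pool $417,230.79 reallocated over remaining metered usage 4,770.
Redistributed shares: Unit 4A 307,106.3530 → $307,106.35; Unit 5B 110,124.4370 → $110,124.44.

Unit 4A: $307,106.35 | Unit 2C: $116,200.00 | Unit 5B: $110,124.44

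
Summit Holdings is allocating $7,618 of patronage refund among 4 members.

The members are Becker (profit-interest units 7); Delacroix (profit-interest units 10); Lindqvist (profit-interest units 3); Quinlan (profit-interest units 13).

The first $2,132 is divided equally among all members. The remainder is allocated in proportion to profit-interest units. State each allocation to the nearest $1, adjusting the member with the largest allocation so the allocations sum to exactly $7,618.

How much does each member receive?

Becker: $1,697 | Delacroix: $2,195 | Lindqvist: $1,032 | Quinlan: $2,694

$2,132 shared equally gives $533 per member.
Remainder $5,486 by profit-interest units (total 33): Becker 1,163.70 → $1,164; Delacroix 1,662.42 → $1,662; Lindqvist 498.73 → $499; Quinlan 2,161.15 → $2,161.
Totals: Becker $533 + $1,164 = $1,697; Delacroix $533 + $1,662 = $2,195; Lindqvist $533 + $499 = $1,032; Quinlan $533 + $2,161 = $2,694.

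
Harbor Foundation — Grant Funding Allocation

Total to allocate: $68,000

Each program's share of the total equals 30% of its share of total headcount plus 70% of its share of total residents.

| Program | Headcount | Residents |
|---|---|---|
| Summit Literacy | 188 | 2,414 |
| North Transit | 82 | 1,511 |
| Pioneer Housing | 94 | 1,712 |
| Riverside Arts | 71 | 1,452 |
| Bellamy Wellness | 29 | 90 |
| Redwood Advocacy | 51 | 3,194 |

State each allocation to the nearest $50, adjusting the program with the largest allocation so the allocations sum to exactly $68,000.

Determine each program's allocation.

Totals — headcount 515, residents 10,373.
Blended shares (30% headcount + 70% residents): Summit Literacy 0.2724; North Transit 0.1497; Pioneer Housing 0.1703; Riverside Arts 0.1393; Bellamy Wellness 0.0230; Redwood Advocacy 0.2452.
Proportional shares: Summit Literacy 18,524.44; North Transit 10,181.89; Pioneer Housing 11,579.58; Riverside Arts 9,475.42; Bellamy Wellness 1,561.73; Redwood Advocacy 16,676.94.
Rounded to nearest $50: Summit Literacy $18,500; North Transit $10,200; Pioneer Housing $11,600; Riverside Arts $9,500; Bellamy Wellness $1,550; Redwood Advocacy $16,700. Sum = $68,050.
Difference $68,000 − $68,050 = −$50 applied to largest allocation (Summit Literacy): Summit Literacy becomes $18,450.

Summit Literacy: $18,450 | North Transit: $10,200 | Pioneer Housing: $11,600 | Riverside Arts: $9,500 | Bellamy Wellness: $1,550 | Redwood Advocacy: $16,700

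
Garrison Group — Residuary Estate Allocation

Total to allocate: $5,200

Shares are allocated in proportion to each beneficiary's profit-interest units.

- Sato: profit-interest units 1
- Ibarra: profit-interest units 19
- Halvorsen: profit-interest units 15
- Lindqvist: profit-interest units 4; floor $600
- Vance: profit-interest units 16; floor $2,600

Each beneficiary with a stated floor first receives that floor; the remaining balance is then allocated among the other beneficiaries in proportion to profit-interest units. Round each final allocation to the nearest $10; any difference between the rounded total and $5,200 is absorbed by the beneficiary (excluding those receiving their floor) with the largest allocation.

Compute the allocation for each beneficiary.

Sato: $60 · Ibarra: $1,080 · Halvorsen: $860 · Lindqvist: $600 · Vance: $2,600

Fund the minimums — Lindqvist $600; Vance $2,600. Remaining pool $2,000.
Remaining pool split over remaining profit-interest units 35: Sato 57.14 → $60; Ibarra 1,085.71 → $1,090; Halvorsen 857.14 → $860.
Rounding difference −$10 applied to Ibarra → $1,080.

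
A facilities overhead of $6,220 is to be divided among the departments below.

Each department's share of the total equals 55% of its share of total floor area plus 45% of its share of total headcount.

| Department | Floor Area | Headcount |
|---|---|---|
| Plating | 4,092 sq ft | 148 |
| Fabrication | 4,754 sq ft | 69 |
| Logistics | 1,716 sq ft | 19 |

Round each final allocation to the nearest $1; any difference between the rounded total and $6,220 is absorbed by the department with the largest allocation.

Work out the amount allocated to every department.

Plating: $3,081; Fabrication: $2,358; Logistics: $781

Floor area total 10,562; headcount total 236.
Composite weights (55% floor area + 45% headcount): Plating 0.4953; Fabrication 0.3791; Logistics 0.1256.
Unrounded shares: Plating 3,080.69; Fabrication 2,358.16; Logistics 781.15.
At nearest $1: Plating $3,081; Fabrication $2,358; Logistics $781. Sum = $6,220.
Rounded total matches; no reconciliation needed.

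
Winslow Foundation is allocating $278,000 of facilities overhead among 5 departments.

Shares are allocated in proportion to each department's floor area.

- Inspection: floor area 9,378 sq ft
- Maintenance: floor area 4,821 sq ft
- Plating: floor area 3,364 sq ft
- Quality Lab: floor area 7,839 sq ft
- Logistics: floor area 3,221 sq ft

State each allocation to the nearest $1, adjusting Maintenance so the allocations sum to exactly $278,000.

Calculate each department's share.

Sum of floor area: 28,623.
Pro-rata amounts: Inspection 9,378/28,623 × $278,000 = 91,083.53; Maintenance 4,821/28,623 × $278,000 = 46,823.81; Plating 3,364/28,623 × $278,000 = 32,672.75; Quality Lab 7,839/28,623 × $278,000 = 76,136.04; Logistics 3,221/28,623 × $278,000 = 31,283.86.
After rounding ($1): Inspection $91,084; Maintenance $46,824; Plating $32,673; Quality Lab $76,136; Logistics $31,284. Sum = $278,001.
Difference $278,000 − $278,001 = −$1 applied to Maintenance: Maintenance becomes $46,823.

Inspection: $91,084; Maintenance: $46,823; Plating: $32,673; Quality Lab: $76,136; Logistics: $31,284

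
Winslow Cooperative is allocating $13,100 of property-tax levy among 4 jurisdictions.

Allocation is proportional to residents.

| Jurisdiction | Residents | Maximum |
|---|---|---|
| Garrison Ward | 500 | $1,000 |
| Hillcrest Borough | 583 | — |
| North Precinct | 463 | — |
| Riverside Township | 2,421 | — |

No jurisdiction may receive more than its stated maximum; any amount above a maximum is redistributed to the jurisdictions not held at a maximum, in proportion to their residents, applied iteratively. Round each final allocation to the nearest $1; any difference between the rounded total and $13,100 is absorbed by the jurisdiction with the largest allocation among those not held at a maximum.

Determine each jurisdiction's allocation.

Combined residents = 3,967.
Pro-rata shares before constraints: Garrison Ward 1,651.12; Hillcrest Borough 1,925.21; North Precinct 1,528.94; Riverside Township 7,994.73.
Held at cap: Garrison Ward ($1,000); residual $12,100 reallocated over remaining residents 3,467.
Redistributed shares: Hillcrest Borough 2,034.70 → $2,035; North Precinct 1,615.89 → $1,616; Riverside Township 8,449.41 → $8,449.

Garrison Ward: $1,000; Hillcrest Borough: $2,035; North Precinct: $1,616; Riverside Township: $8,449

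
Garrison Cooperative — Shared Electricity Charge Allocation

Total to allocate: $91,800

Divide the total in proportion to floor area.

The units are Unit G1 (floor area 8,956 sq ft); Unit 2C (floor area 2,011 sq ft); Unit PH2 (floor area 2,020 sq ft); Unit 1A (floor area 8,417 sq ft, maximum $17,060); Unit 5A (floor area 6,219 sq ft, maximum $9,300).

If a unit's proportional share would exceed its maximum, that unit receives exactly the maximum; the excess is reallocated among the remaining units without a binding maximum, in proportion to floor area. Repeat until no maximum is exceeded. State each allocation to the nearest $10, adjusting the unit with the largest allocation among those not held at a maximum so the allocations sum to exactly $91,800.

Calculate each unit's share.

Unit G1: $45,130; Unit 2C: $10,130; Unit PH2: $10,180; Unit 1A: $17,060; Unit 5A: $9,300

Total floor area = 27,623.
Unconstrained shares: Unit G1 29,763.63; Unit 2C 6,683.19; Unit PH2 6,713.10; Unit 1A 27,972.36; Unit 5A 20,667.71.
Capped: Unit 1A ($17,060), Unit 5A ($9,300); balance $65,440 reallocated over remaining floor area 12,987.
Shares after redistribution: Unit G1 45,128.25 → $45,130; Unit 2C 10,133.20 → $10,130; Unit PH2 10,178.55 → $10,180.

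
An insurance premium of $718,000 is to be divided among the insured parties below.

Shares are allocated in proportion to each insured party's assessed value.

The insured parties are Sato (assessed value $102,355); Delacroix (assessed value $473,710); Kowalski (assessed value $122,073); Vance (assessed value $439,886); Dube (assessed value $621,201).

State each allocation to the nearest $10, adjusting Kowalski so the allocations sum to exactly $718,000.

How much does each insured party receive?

Sato: $41,770; Delacroix: $193,340; Kowalski: $49,830; Vance: $179,530; Dube: $253,530

Sum of assessed value: 1,759,225.
Unrounded shares: Sato 102,355/1,759,225 × $718,000 = 41,774.58; Delacroix 473,710/1,759,225 × $718,000 = 193,337.28; Kowalski 122,073/1,759,225 × $718,000 = 49,822.17; Vance 439,886/1,759,225 × $718,000 = 179,532.55; Dube 621,201/1,759,225 × $718,000 = 253,533.41.
After rounding ($10): Sato $41,770; Delacroix $193,340; Kowalski $49,820; Vance $179,530; Dube $253,530. Sum = $717,990.
Difference $718,000 − $717,990 = +$10 applied to Kowalski: Kowalski becomes $49,830.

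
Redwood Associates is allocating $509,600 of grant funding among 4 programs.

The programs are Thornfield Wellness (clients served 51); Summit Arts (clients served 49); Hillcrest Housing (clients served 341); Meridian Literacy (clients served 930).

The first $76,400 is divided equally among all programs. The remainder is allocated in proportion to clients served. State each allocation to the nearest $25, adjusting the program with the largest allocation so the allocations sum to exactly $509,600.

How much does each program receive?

Thornfield Wellness: $35,225; Summit Arts: $34,575; Hillcrest Housing: $126,850; Meridian Literacy: $312,950

$76,400 shared equally gives $19,100 per program.
Remainder $433,200 by clients served (total 1,371): Thornfield Wellness 16,114.66 → $16,125; Summit Arts 15,482.71 → $15,475; Hillcrest Housing 107,747.05 → $107,750; Meridian Literacy 293,855.58 → $293,850.
Totals: Thornfield Wellness $19,100 + $16,125 = $35,225; Summit Arts $19,100 + $15,475 = $34,575; Hillcrest Housing $19,100 + $107,750 = $126,850; Meridian Literacy $19,100 + $293,850 = $312,950.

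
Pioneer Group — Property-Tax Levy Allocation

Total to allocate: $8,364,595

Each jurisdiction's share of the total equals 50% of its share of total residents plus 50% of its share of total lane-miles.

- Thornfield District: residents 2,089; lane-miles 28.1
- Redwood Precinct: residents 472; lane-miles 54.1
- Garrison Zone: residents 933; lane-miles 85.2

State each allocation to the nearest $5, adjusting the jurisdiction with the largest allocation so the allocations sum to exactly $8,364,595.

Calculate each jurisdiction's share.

Thornfield District: $3,202,565 | Redwood Precinct: $1,916,610 | Garrison Zone: $3,245,420

Residents total 3,494; lane-miles total 167.4.
Combined weights (50% residents + 50% lane-miles): Thornfield District 0.3829; Redwood Precinct 0.2291; Garrison Zone 0.3880.
Unrounded shares: Thornfield District 3,202,567.10; Redwood Precinct 1,916,607.84; Garrison Zone 3,245,420.06.
After rounding ($5): Thornfield District $3,202,565; Redwood Precinct $1,916,610; Garrison Zone $3,245,420. Sum = $8,364,595.
No rounding difference to absorb.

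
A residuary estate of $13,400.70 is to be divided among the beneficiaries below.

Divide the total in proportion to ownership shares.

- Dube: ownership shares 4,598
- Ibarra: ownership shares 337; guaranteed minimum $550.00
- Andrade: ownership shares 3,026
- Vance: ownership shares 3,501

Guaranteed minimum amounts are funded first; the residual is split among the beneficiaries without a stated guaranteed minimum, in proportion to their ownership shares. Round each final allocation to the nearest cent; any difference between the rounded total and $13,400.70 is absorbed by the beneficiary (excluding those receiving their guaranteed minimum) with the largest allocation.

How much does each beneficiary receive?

Dube: $5,311.24 · Ibarra: $550.00 · Andrade: $3,495.39 · Vance: $4,044.07

Fund the minimums — Ibarra $550.00. Balance $12,850.70.
Balance split over remaining ownership shares 11,125: Dube 5,311.2376 → $5,311.24; Andrade 3,495.3904 → $3,495.39; Vance 4,044.0720 → $4,044.07.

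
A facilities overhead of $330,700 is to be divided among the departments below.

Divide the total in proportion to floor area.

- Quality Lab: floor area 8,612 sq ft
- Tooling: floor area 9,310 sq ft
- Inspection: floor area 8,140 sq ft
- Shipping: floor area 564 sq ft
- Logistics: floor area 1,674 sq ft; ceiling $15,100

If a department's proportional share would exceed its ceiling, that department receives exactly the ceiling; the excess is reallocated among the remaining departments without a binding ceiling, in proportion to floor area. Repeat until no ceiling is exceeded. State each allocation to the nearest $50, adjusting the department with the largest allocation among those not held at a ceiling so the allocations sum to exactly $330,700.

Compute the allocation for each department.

Combined floor area = 28,300.
Unconstrained shares: Quality Lab 100,635.63; Tooling 108,792.12; Inspection 95,120.07; Shipping 6,590.63; Logistics 19,561.55.
Capped: Logistics ($15,100); balance $315,600 reallocated over remaining floor area 26,626.
Remaining shares: Quality Lab 102,078.69 → $102,100; Tooling 110,352.14 → $110,350; Inspection 96,484.04 → $96,500; Shipping 6,685.13 → $6,700.
Rounding difference −$50 applied to Tooling → $110,300.

Quality Lab: $102,100 · Tooling: $110,300 · Inspection: $96,500 · Shipping: $6,700 · Logistics: $15,100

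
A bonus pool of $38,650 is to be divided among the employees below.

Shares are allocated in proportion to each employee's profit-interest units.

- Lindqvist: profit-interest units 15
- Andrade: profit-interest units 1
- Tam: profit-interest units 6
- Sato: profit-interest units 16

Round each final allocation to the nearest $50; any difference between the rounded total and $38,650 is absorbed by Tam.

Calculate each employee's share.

Combined profit-interest units = 38.
Unrounded shares: Lindqvist 15/38 × $38,650 = 15,256.58; Andrade 1/38 × $38,650 = 1,017.11; Tam 6/38 × $38,650 = 6,102.63; Sato 16/38 × $38,650 = 16,273.68.
At nearest $50: Lindqvist $15,250; Andrade $1,000; Tam $6,100; Sato $16,250. Sum = $38,600.
Difference $38,650 − $38,600 = +$50 applied to Tam: Tam becomes $6,150.

Lindqvist: $15,250; Andrade: $1,000; Tam: $6,150; Sato: $16,250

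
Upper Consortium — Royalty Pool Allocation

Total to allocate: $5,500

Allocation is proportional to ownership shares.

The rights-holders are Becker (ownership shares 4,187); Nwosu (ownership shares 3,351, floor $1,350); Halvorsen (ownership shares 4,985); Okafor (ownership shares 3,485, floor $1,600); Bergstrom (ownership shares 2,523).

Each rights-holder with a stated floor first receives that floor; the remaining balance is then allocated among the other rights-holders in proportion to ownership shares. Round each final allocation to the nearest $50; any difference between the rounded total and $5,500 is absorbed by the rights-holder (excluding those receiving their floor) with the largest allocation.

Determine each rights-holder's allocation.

Guaranteed amounts: Nwosu $1,350; Okafor $1,600. Residual $2,550.
Residual split over remaining ownership shares 11,695: Becker 912.94 → $900; Halvorsen 1,086.94 → $1,100; Bergstrom 550.12 → $550.

Becker: $900 · Nwosu: $1,350 · Halvorsen: $1,100 · Okafor: $1,600 · Bergstrom: $550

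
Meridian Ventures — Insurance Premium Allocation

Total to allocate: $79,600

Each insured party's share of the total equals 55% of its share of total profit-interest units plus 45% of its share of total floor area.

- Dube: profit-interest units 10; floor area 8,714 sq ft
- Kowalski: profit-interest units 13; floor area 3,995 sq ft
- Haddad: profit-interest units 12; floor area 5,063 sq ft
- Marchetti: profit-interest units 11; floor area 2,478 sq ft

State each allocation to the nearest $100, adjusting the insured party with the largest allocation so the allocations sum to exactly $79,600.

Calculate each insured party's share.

Dube: $24,900 | Kowalski: $19,400 | Haddad: $20,400 | Marchetti: $14,900

Totals — profit-interest units 46, floor area 20,250.
Composite weights (55% profit-interest units + 45% floor area): Dube 0.3132; Kowalski 0.2442; Haddad 0.2560; Marchetti 0.1866.
Proportional shares: Dube 24,931.49; Kowalski 19,439.32; Haddad 20,376.75; Marchetti 14,852.44.
At nearest $100: Dube $24,900; Kowalski $19,400; Haddad $20,400; Marchetti $14,900. Sum = $79,600.
Rounded total matches; no reconciliation needed.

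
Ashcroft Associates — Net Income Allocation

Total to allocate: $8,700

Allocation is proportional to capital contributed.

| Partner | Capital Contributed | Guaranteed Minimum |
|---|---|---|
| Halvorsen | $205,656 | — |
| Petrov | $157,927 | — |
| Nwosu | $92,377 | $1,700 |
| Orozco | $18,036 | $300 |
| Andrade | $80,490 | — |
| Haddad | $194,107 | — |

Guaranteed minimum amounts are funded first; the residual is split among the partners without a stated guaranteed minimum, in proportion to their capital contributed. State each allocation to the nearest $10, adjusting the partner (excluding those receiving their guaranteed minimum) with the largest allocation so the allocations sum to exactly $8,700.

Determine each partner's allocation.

Halvorsen: $2,150 | Petrov: $1,660 | Nwosu: $1,700 | Orozco: $300 | Andrade: $850 | Haddad: $2,040

Minimums first: Nwosu $1,700; Orozco $300. Residual $6,700.
Residual split over remaining capital contributed 638,180: Halvorsen 2,159.10 → $2,160; Petrov 1,658.01 → $1,660; Andrade 845.03 → $850; Haddad 2,037.85 → $2,040.
Rounding difference −$10 applied to Halvorsen → $2,150.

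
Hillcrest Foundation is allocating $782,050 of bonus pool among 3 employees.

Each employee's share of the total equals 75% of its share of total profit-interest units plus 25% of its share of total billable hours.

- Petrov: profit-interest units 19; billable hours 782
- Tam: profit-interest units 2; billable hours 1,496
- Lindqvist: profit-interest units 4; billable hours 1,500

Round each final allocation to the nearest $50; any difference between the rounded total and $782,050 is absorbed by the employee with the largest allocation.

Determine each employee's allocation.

Petrov: $486,250 | Tam: $124,350 | Lindqvist: $171,450

Totals — profit-interest units 25, billable hours 3,778.
Composite weights (75% profit-interest units + 25% billable hours): Petrov 0.6217; Tam 0.1590; Lindqvist 0.2193.
Unrounded shares: Petrov 486,237.21; Tam 124,341.40; Lindqvist 171,471.40.
At nearest $50: Petrov $486,250; Tam $124,350; Lindqvist $171,450. Sum = $782,050.
Sum already equals the total — no adjustment.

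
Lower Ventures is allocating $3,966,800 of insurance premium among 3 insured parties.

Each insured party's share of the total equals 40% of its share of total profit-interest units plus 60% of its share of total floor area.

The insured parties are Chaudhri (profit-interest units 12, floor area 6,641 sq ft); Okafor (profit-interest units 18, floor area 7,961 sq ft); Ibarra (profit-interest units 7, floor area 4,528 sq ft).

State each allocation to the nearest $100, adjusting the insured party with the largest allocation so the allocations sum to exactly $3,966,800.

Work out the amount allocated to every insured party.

Profit-interest units total 37; floor area total 19,130.
Composite weights (40% profit-interest units + 60% floor area): Chaudhri 0.3380; Okafor 0.4443; Ibarra 0.2177.
Raw shares: Chaudhri 1,340,859.21; Okafor 1,762,394.41; Ibarra 863,546.37.
Rounded to nearest $100: Chaudhri $1,340,900; Okafor $1,762,400; Ibarra $863,500. Sum = $3,966,800.
Rounded total matches; no reconciliation needed.

Chaudhri: $1,340,900 · Okafor: $1,762,400 · Ibarra: $863,500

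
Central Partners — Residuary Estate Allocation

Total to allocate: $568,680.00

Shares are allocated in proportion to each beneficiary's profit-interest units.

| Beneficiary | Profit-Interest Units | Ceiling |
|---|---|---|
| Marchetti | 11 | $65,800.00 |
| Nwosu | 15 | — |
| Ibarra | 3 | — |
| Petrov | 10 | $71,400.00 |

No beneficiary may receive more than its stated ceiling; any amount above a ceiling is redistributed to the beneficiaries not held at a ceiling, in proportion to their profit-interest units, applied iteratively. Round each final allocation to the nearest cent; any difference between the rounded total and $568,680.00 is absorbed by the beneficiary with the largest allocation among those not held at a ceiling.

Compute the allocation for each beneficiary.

Combined profit-interest units = 39.
Pro-rata shares before constraints: Marchetti 160,396.9231; Nwosu 218,723.0769; Ibarra 43,744.6154; Petrov 145,815.3846.
Cap binds for Marchetti ($65,800.00), Petrov ($71,400.00); residual $431,480.00 reallocated over remaining profit-interest units 18.
Remaining shares: Nwosu 359,566.6667 → $359,566.67; Ibarra 71,913.3333 → $71,913.33.

Marchetti: $65,800.00 | Nwosu: $359,566.67 | Ibarra: $71,913.33 | Petrov: $71,400.00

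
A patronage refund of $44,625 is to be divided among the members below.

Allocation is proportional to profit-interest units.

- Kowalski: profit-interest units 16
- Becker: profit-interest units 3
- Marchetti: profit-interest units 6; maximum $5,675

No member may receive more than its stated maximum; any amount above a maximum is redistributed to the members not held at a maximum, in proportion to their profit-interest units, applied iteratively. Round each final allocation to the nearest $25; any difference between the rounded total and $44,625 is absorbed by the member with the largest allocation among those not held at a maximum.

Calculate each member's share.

Profit-interest units total: 25.
Pro-rata shares before constraints: Kowalski 28,560.00; Becker 5,355.00; Marchetti 10,710.00.
Cap binds for Marchetti ($5,675); balance $38,950 reallocated over remaining profit-interest units 19.
Redistributed shares: Kowalski 32,800.00 → $32,800; Becker 6,150.00 → $6,150.

Kowalski: $32,800 | Becker: $6,150 | Marchetti: $5,675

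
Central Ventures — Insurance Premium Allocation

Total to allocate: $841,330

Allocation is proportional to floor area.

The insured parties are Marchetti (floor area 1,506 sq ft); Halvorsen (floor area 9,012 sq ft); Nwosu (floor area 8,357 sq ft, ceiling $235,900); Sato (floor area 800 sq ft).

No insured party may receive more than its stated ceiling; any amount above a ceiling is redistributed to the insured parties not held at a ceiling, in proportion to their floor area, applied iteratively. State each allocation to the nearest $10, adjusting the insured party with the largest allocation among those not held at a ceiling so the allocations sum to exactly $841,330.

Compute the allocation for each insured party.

Marchetti: $80,560 · Halvorsen: $482,080 · Nwosu: $235,900 · Sato: $42,790

Sum of floor area: 19,675.
Pro-rata shares before constraints: Marchetti 64,398.63; Halvorsen 385,365.49; Nwosu 357,356.79; Sato 34,209.10.
Cap binds for Nwosu ($235,900); residual $605,430 reallocated over remaining floor area 11,318.
Remaining shares: Marchetti 80,559.96 → $80,560; Halvorsen 482,075.91 → $482,080; Sato 42,794.13 → $42,790.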